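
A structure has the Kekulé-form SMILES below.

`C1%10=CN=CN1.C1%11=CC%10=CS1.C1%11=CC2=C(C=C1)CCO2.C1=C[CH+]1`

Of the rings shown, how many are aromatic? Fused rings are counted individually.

4

The SMILES encodes a five-membered ring with nitrogens at positions 1 and 3 (one bearing H, one in a C=N bond) and two double bonds; a five-membered ring of four carbons and one sulfur, with two C=C double bonds; a six-membered carbon ring with three alternating C=C double bonds, fused to a five-membered ring containing one oxygen and two sp³ carbons; a three-membered all-carbon ring bearing a positive charge on one carbon, with one C=C double bond.
The 5-membered ring with two nitrogens (one N–H, one =N–) is fully conjugated (every ring atom contributes a p orbital); 2 ring double bonds (4 π electrons) plus a heteroatom lone pair (2) give 6 π electrons. That satisfies 4n+2 with n=1, so it is aromatic (imidazole).
The 5-membered ring with one sulfur has a continuous p-orbital overlap around the ring; 2 ring double bonds (4 π electrons) plus a heteroatom lone pair (2) give 6 π electrons. Since 6 = 4n+2 (n=1), it is aromatic (thiophene).
The 6-membered ring has a continuous p-orbital overlap around the ring; 3 ring double bonds give 6 π electrons. 6 = 4(1)+2, so it is aromatic (benzene ring).
The 5-membered ring with one oxygen has two sp³ carbons, so it is not fully conjugated — not aromatic (oxolane ring).
The 3-membered ring is planar and fully conjugated; 1 ring double bond (2 π electrons) plus the carbocation's empty p orbital (0, but keeps the ring conjugated) give 2 π electrons. 2 = 4(0)+2, so it is aromatic (cyclopropenyl cation).
4 of the 5 rings are aromatic. Total: 4.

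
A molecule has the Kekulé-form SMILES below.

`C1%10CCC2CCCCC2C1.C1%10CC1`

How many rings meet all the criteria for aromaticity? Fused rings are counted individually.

0

The SMILES encodes two fused six-membered saturated carbon rings; a three-membered saturated carbon ring.
The 6-membered ring has only sp³ atoms, so it is not fully conjugated — not aromatic (cyclohexane ring).
The second 6-membered ring has only sp³ atoms, so it is not fully conjugated — not aromatic (cyclohexane ring).
The 3-membered ring has only sp³ atoms, so it is not fully conjugated — not aromatic (cyclopropane).
None of the rings are aromatic. Total: 0.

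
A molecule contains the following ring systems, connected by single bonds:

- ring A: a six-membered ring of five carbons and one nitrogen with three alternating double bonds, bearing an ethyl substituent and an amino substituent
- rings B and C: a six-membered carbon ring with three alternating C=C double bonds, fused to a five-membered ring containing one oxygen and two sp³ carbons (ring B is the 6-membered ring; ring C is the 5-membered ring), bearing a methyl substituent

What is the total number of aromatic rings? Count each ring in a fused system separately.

Ring A has a continuous p-orbital overlap around the ring; 3 ring double bonds give 6 π electrons. Since 6 = 4n+2 (n=1), ring A is aromatic (pyridine).
Ring B is planar and fully conjugated; 3 ring double bonds give 6 π electrons. That satisfies 4n+2 with n=1, so ring B is aromatic (benzene ring).
Ring C has two sp³ carbons, so it is not fully conjugated — not aromatic (oxolane ring).
Aromatic: A, B. Total: 2.

2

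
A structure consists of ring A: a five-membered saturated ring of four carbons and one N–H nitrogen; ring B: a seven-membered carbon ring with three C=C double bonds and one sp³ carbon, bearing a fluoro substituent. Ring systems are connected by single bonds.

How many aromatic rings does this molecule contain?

0

Ring A has only sp³ atoms, so it is not fully conjugated — not aromatic (pyrrolidine).
Ring B has one sp³ carbon, so it is not fully conjugated — not aromatic (cycloheptatriene).
No ring is aromatic. Total: 0.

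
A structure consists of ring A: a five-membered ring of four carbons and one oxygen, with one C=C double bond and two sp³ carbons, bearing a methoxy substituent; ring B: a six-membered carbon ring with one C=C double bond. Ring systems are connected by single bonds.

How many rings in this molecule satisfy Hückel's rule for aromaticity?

0

Ring A has two sp³ carbons, so it is not fully conjugated — not aromatic (2,3-dihydrofuran).
Ring B has four sp³ carbons, so it is not fully conjugated — not aromatic (cyclohexene).
No ring is aromatic. Total: 0.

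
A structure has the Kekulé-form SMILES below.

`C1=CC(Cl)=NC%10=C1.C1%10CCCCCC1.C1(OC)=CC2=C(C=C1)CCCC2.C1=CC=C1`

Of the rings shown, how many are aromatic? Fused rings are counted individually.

The SMILES encodes a six-membered ring of five carbons and one nitrogen with three alternating double bonds; a seven-membered saturated carbon ring; a six-membered carbon ring with three alternating C=C double bonds, fused to a saturated six-membered carbon ring; a four-membered carbon ring with two alternating C=C double bonds.
The 6-membered ring with one nitrogen is fully conjugated (every ring atom contributes a p orbital); 3 ring double bonds give 6 π electrons. Since 6 = 4n+2 (n=1), it is aromatic (pyridine).
The 7-membered ring has only sp³ atoms, so it is not fully conjugated — not aromatic (cycloheptane).
The 6-membered ring is fully conjugated (every ring atom contributes a p orbital); 3 ring double bonds give 6 π electrons. That satisfies 4n+2 with n=1, so it is aromatic (benzene ring).
The second 6-membered ring has four sp³ carbons, so it is not fully conjugated — not aromatic (cyclohexane ring).
The 4-membered ring has only sp² ring atoms; a planar conformation would have a fully conjugated π system of 4 electrons. But 4 = 4(1), which is 4n not 4n+2, so it is not aromatic (cyclobutadiene) — cyclobutadiene is antiaromatic and distorts to a rectangle.
2 of the 5 rings are aromatic. Total: 2.

2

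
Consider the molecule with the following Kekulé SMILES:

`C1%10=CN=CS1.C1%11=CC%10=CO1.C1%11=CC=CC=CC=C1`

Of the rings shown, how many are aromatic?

The SMILES encodes a five-membered ring with a sulfur at position 1 and a nitrogen at position 3 (in a C=N bond), with two double bonds; a five-membered ring of four carbons and one oxygen, with two C=C double bonds; an eight-membered carbon ring with four alternating C=C double bonds.
The 5-membered ring with one sulfur and one =N– is fully conjugated (every ring atom contributes a p orbital); 2 ring double bonds (4 π electrons) plus a heteroatom lone pair (2) give 6 π electrons. That satisfies 4n+2 with n=1, so it is aromatic (thiazole).
The 5-membered ring with one oxygen has a continuous p-orbital overlap around the ring; 2 ring double bonds (4 π electrons) plus a heteroatom lone pair (2) give 6 π electrons. That satisfies 4n+2 with n=1, so it is aromatic (furan).
The 8-membered ring has only sp² ring atoms; a planar conformation would have a fully conjugated π system of 8 electrons. But 8 = 4(2), which is 4n not 4n+2, so it is not aromatic (cyclooctatetraene) — cyclooctatetraene distorts into a non-planar tub to avoid antiaromaticity.
2 of the 3 rings are aromatic. Total: 2.

2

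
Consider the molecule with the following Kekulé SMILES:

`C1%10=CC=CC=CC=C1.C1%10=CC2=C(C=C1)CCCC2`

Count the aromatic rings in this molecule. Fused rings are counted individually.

1

The SMILES encodes an eight-membered carbon ring with four alternating C=C double bonds; a six-membered carbon ring with three alternating C=C double bonds, fused to a saturated six-membered carbon ring.
The 8-membered ring has only sp² ring atoms; a planar conformation would have a fully conjugated π system of 8 electrons. But 8 = 4(2), which is 4n not 4n+2, so it is not aromatic (cyclooctatetraene) — cyclooctatetraene distorts into a non-planar tub to avoid antiaromaticity.
The 6-membered ring is planar and fully conjugated; 3 ring double bonds give 6 π electrons. 6 = 4(1)+2, so it is aromatic (benzene ring).
The second 6-membered ring has four sp³ carbons, so it is not fully conjugated — not aromatic (cyclohexane ring).
1 of the 3 rings is aromatic. Total: 1.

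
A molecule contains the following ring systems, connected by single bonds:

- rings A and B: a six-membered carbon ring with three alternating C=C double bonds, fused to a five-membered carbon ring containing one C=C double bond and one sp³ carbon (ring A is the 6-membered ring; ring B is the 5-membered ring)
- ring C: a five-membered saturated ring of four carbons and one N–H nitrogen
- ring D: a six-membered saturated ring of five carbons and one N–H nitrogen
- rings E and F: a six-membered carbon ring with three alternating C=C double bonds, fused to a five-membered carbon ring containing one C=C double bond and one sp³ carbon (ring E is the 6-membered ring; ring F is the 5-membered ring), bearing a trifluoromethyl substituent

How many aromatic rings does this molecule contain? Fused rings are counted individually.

Ring A is planar and fully conjugated; 3 ring double bonds give 6 π electrons. 6 = 4(1)+2, so ring A is aromatic (benzene ring).
Ring B has one sp³ carbon, so it is not fully conjugated — not aromatic (cyclopentene ring).
Ring C has only sp³ atoms, so it is not fully conjugated — not aromatic (pyrrolidine).
Ring D has only sp³ atoms, so it is not fully conjugated — not aromatic (piperidine).
Ring E has a continuous p-orbital overlap around the ring; 3 ring double bonds give 6 π electrons. Since 6 = 4n+2 (n=1), ring E is aromatic (benzene ring).
Ring F has one sp³ carbon, so it is not fully conjugated — not aromatic (cyclopentene ring).
Aromatic: A, E. Total: 2.

2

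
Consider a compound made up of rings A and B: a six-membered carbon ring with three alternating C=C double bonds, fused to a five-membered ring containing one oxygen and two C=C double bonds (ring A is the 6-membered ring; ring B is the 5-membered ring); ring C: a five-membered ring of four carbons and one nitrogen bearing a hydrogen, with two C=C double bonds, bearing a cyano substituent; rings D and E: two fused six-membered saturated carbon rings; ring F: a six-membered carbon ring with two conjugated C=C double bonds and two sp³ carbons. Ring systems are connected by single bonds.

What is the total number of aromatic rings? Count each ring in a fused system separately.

3

Rings A and B form a fused bicyclic system (with one oxygen) with 9 sp² atoms and 10 π electrons from ring double bonds plus a heteroatom lone pair. 10 = 4(2)+2, so the system is aromatic and both rings count as aromatic (benzofuran).
Ring C has a continuous p-orbital overlap around the ring; 2 ring double bonds (4 π electrons) plus a heteroatom lone pair (2) give 6 π electrons. Since 6 = 4n+2 (n=1), ring C is aromatic (pyrrole).
Ring D has only sp³ atoms, so it is not fully conjugated — not aromatic (cyclohexane ring).
Ring E has only sp³ atoms, so it is not fully conjugated — not aromatic (cyclohexane ring).
Ring F has two sp³ carbons, so it is not fully conjugated — not aromatic (1,3-cyclohexadiene).
Aromatic: A, B, C. Total: 3.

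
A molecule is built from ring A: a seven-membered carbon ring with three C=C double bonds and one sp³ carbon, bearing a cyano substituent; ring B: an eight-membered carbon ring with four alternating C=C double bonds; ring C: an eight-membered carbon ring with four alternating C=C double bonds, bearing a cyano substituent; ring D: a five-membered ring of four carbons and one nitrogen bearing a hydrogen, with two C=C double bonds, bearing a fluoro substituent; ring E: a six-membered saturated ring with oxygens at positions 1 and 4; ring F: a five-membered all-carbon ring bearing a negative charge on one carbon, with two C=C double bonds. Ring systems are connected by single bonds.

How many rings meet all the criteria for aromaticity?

2

Ring A has one sp³ carbon, so it is not fully conjugated — not aromatic (cycloheptatriene).
Ring B has only sp² ring atoms; a planar conformation would have a fully conjugated π system of 8 electrons. But 8 = 4(2), which is 4n not 4n+2, so ring B is not aromatic (cyclooctatetraene) — cyclooctatetraene distorts into a non-planar tub to avoid antiaromaticity.
Ring C has only sp² ring atoms; a planar conformation would have a fully conjugated π system of 8 electrons. But 8 = 4(2), which is 4n not 4n+2, so ring C is not aromatic (cyclooctatetraene) — cyclooctatetraene distorts into a non-planar tub to avoid antiaromaticity.
Ring D has a continuous p-orbital overlap around the ring; 2 ring double bonds (4 π electrons) plus a heteroatom lone pair (2) give 6 π electrons. 6 = 4(1)+2, so ring D is aromatic (pyrrole).
Ring E has only sp³ atoms, so it is not fully conjugated — not aromatic (1,4-dioxane).
Ring F has a continuous p-orbital overlap around the ring; 2 ring double bonds (4 π electrons) plus the carbanion lone pair (2) give 6 π electrons. Since 6 = 4n+2 (n=1), ring F is aromatic (cyclopentadienyl anion).
Aromatic: D, F. Total: 2.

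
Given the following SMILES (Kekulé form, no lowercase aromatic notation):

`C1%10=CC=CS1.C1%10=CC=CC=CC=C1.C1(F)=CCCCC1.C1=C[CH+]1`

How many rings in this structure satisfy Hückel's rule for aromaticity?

2

The SMILES encodes a five-membered ring of four carbons and one sulfur, with two C=C double bonds; an eight-membered carbon ring with four alternating C=C double bonds; a six-membered carbon ring with one C=C double bond; a three-membered all-carbon ring bearing a positive charge on one carbon, with one C=C double bond.
The 5-membered ring with one sulfur has a continuous p-orbital overlap around the ring; 2 ring double bonds (4 π electrons) plus a heteroatom lone pair (2) give 6 π electrons. 6 = 4(1)+2, so it is aromatic (thiophene).
The 8-membered ring has only sp² ring atoms; a planar conformation would have a fully conjugated π system of 8 electrons. But 8 = 4(2), which is 4n not 4n+2, so it is not aromatic (cyclooctatetraene) — cyclooctatetraene distorts into a non-planar tub to avoid antiaromaticity.
The 6-membered ring has four sp³ carbons, so it is not fully conjugated — not aromatic (cyclohexene).
The 3-membered ring is fully conjugated (every ring atom contributes a p orbital); 1 ring double bond (2 π electrons) plus the carbocation's empty p orbital (0, but keeps the ring conjugated) give 2 π electrons. 2 = 4(0)+2, so it is aromatic (cyclopropenyl cation).
2 of the 4 rings are aromatic. Total: 2.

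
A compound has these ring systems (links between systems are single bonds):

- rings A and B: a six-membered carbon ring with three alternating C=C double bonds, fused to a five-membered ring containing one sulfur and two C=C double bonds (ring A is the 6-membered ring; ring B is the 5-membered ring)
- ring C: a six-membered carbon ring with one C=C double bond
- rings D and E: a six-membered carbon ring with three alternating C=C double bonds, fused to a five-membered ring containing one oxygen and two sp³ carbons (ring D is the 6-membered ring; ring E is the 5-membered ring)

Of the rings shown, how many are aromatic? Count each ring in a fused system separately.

3

Rings A and B form a fused bicyclic system (with one sulfur) with 9 sp² atoms and 10 π electrons from ring double bonds plus a heteroatom lone pair. 10 = 4(2)+2, so the system is aromatic and both rings count as aromatic (benzothiophene).
Ring C has four sp³ carbons, so it is not fully conjugated — not aromatic (cyclohexene).
Ring D is planar and fully conjugated; 3 ring double bonds give 6 π electrons. 6 = 4(1)+2, so ring D is aromatic (benzene ring).
Ring E has two sp³ carbons, so it is not fully conjugated — not aromatic (oxolane ring).
Aromatic: A, B, D. Total: 3.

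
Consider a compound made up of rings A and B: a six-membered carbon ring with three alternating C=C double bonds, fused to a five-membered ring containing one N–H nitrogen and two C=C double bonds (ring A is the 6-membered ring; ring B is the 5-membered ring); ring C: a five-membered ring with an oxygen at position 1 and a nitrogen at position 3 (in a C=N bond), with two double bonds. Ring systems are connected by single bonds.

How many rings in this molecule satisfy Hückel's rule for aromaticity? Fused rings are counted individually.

3

Rings A and B form a fused bicyclic system (with one N–H) with 9 sp² atoms and 10 π electrons from ring double bonds plus a heteroatom lone pair. 10 = 4(2)+2, so the system is aromatic and both rings count as aromatic (indole).
Ring C is fully conjugated (every ring atom contributes a p orbital); 2 ring double bonds (4 π electrons) plus a heteroatom lone pair (2) give 6 π electrons. That satisfies 4n+2 with n=1, so ring C is aromatic (oxazole).
Aromatic: A, B, C. Total: 3.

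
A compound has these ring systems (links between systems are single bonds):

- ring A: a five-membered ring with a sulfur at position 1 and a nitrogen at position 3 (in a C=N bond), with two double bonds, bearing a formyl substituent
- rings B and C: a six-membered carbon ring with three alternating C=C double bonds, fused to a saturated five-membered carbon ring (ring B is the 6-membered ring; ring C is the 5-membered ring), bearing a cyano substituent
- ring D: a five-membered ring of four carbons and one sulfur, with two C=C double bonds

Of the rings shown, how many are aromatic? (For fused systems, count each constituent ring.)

Ring A has a continuous p-orbital overlap around the ring; 2 ring double bonds (4 π electrons) plus a heteroatom lone pair (2) give 6 π electrons. That satisfies 4n+2 with n=1, so ring A is aromatic (thiazole).
Ring B is fully conjugated (every ring atom contributes a p orbital); 3 ring double bonds give 6 π electrons. That satisfies 4n+2 with n=1, so ring B is aromatic (benzene ring).
Ring C has three sp³ carbons, so it is not fully conjugated — not aromatic (cyclopentane ring).
Ring D has a continuous p-orbital overlap around the ring; 2 ring double bonds (4 π electrons) plus a heteroatom lone pair (2) give 6 π electrons. Since 6 = 4n+2 (n=1), ring D is aromatic (thiophene).
Aromatic: A, B, D. Total: 3.

3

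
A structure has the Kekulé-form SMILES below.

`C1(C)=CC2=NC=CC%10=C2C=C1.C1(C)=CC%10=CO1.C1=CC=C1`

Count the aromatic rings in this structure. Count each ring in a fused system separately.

3

The SMILES encodes two fused six-membered rings, each with three alternating double bonds; one ring is all carbon and the other has one ring nitrogen; a five-membered ring of four carbons and one oxygen, with two C=C double bonds; a four-membered carbon ring with two alternating C=C double bonds.
The fused 6/6-membered bicyclic (with one nitrogen) is a single π system with 10 sp² atoms and 10 π electrons from ring double bonds. 10 = 4(2)+2, so the system is aromatic and both rings count as aromatic (quinoline).
The 5-membered ring with one oxygen is planar and fully conjugated; 2 ring double bonds (4 π electrons) plus a heteroatom lone pair (2) give 6 π electrons. That satisfies 4n+2 with n=1, so it is aromatic (furan).
The 4-membered ring has only sp² ring atoms; a planar conformation would have a fully conjugated π system of 4 electrons. But 4 = 4(1), which is 4n not 4n+2, so it is not aromatic (cyclobutadiene) — cyclobutadiene is antiaromatic and distorts to a rectangle.
3 of the 4 rings are aromatic. Total: 3.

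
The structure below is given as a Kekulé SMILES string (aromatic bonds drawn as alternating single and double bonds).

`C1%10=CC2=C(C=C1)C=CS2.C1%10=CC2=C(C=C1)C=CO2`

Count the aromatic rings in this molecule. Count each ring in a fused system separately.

The SMILES encodes a six-membered carbon ring with three alternating C=C double bonds, fused to a five-membered ring containing one sulfur and two C=C double bonds; a six-membered carbon ring with three alternating C=C double bonds, fused to a five-membered ring containing one oxygen and two C=C double bonds.
The fused 6/5-membered bicyclic (with one sulfur) is a single π system with 9 sp² atoms and 10 π electrons from ring double bonds plus a heteroatom lone pair. 10 = 4(2)+2, so the system is aromatic and both rings count as aromatic (benzothiophene).
The fused 6/5-membered bicyclic (with one oxygen) is a single π system with 9 sp² atoms and 10 π electrons from ring double bonds plus a heteroatom lone pair. 10 = 4(2)+2, so the system is aromatic and both rings count as aromatic (benzofuran).
4 of the 4 rings are aromatic. Total: 4.

4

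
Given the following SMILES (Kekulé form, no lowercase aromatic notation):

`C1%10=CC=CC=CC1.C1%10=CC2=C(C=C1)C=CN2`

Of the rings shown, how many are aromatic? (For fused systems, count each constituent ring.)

2

The SMILES encodes a seven-membered carbon ring with three C=C double bonds and one sp³ carbon; a six-membered carbon ring with three alternating C=C double bonds, fused to a five-membered ring containing one N–H nitrogen and two C=C double bonds.
The 7-membered ring has one sp³ carbon, so it is not fully conjugated — not aromatic (cycloheptatriene).
The fused 6/5-membered bicyclic (with one N–H) is a single π system with 9 sp² atoms and 10 π electrons from ring double bonds plus a heteroatom lone pair. 10 = 4(2)+2, so the system is aromatic and both rings count as aromatic (indole).
2 of the 3 rings are aromatic. Total: 2.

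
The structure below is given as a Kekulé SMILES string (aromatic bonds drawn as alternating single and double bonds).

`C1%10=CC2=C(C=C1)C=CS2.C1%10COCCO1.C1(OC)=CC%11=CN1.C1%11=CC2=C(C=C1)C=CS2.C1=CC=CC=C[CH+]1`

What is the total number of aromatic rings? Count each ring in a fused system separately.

The SMILES encodes a six-membered carbon ring with three alternating C=C double bonds, fused to a five-membered ring containing one sulfur and two C=C double bonds; a six-membered saturated ring with oxygens at positions 1 and 4; a five-membered ring of four carbons and one nitrogen bearing a hydrogen, with two C=C double bonds; a six-membered carbon ring with three alternating C=C double bonds, fused to a five-membered ring containing one sulfur and two C=C double bonds; a seven-membered all-carbon ring bearing a positive charge on one carbon, with three C=C double bonds.
The fused 6/5-membered bicyclic (with one sulfur) is a single π system with 9 sp² atoms and 10 π electrons from ring double bonds plus a heteroatom lone pair. 10 = 4(2)+2, so the system is aromatic and both rings count as aromatic (benzothiophene).
The 6-membered ring with two oxygens (1,4) has only sp³ atoms, so it is not fully conjugated — not aromatic (1,4-dioxane).
The 5-membered ring with one N–H is planar and fully conjugated; 2 ring double bonds (4 π electrons) plus a heteroatom lone pair (2) give 6 π electrons. Since 6 = 4n+2 (n=1), it is aromatic (pyrrole).
The fused 6/5-membered bicyclic (with one sulfur) is a single π system with 9 sp² atoms and 10 π electrons from ring double bonds plus a heteroatom lone pair. 10 = 4(2)+2, so the system is aromatic and both rings count as aromatic (benzothiophene).
The 7-membered ring is planar and fully conjugated; 3 ring double bonds (6 π electrons) plus the carbocation's empty p orbital (0, but keeps the ring conjugated) give 6 π electrons. That satisfies 4n+2 with n=1, so it is aromatic (tropylium cation).
6 of the 7 rings are aromatic. Total: 6.

6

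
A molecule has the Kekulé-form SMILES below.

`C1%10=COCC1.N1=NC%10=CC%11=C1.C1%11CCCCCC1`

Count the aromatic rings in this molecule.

1

The SMILES encodes a five-membered ring of four carbons and one oxygen, with one C=C double bond and two sp³ carbons; a six-membered ring with two adjacent nitrogens and three alternating double bonds; a seven-membered saturated carbon ring.
The 5-membered ring with one oxygen has two sp³ carbons, so it is not fully conjugated — not aromatic (2,3-dihydrofuran).
The 6-membered ring with two nitrogens (1,2) is fully conjugated (every ring atom contributes a p orbital); 3 ring double bonds give 6 π electrons. 6 = 4(1)+2, so it is aromatic (pyridazine).
The 7-membered ring has only sp³ atoms, so it is not fully conjugated — not aromatic (cycloheptane).
1 of the 3 rings is aromatic. Total: 1.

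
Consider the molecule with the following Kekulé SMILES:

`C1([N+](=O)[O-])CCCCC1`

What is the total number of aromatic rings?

The SMILES encodes a six-membered saturated carbon ring.
The 6-membered ring has only sp³ atoms, so it is not fully conjugated — not aromatic (cyclohexane).

0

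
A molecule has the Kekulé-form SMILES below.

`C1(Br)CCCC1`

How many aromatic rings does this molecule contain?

0

The SMILES encodes a five-membered saturated carbon ring.
The 5-membered ring has only sp³ atoms, so it is not fully conjugated — not aromatic (cyclopentane).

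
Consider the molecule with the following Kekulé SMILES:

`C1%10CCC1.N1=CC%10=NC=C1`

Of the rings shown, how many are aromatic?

1

The SMILES encodes a four-membered saturated carbon ring; a six-membered ring with nitrogens at positions 1 and 4 and three alternating double bonds.
The 4-membered ring has only sp³ atoms, so it is not fully conjugated — not aromatic (cyclobutane).
The 6-membered ring with two nitrogens (1,4) is planar and fully conjugated; 3 ring double bonds give 6 π electrons. That satisfies 4n+2 with n=1, so it is aromatic (pyrazine).
1 of the 2 rings is aromatic. Total: 1.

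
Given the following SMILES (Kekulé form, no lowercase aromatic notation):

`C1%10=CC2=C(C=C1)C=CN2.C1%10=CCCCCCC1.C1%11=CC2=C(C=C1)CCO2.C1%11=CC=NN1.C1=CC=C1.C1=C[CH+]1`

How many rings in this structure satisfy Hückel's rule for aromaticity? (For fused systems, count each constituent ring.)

The SMILES encodes a six-membered carbon ring with three alternating C=C double bonds, fused to a five-membered ring containing one N–H nitrogen and two C=C double bonds; an eight-membered carbon ring with one C=C double bond; a six-membered carbon ring with three alternating C=C double bonds, fused to a five-membered ring containing one oxygen and two sp³ carbons; a five-membered ring with two adjacent nitrogens (one bearing H, one in a double bond) and two double bonds; a four-membered carbon ring with two alternating C=C double bonds; a three-membered all-carbon ring bearing a positive charge on one carbon, with one C=C double bond.
The fused 6/5-membered bicyclic (with one N–H) is a single π system with 9 sp² atoms and 10 π electrons from ring double bonds plus a heteroatom lone pair. 10 = 4(2)+2, so the system is aromatic and both rings count as aromatic (indole).
The 8-membered ring has six sp³ carbons, so it is not fully conjugated — not aromatic (cyclooctene).
The 6-membered ring has a continuous p-orbital overlap around the ring; 3 ring double bonds give 6 π electrons. 6 = 4(1)+2, so it is aromatic (benzene ring).
The 5-membered ring with one oxygen has two sp³ carbons, so it is not fully conjugated — not aromatic (oxolane ring).
The 5-membered ring with two adjacent nitrogens (one N–H, one =N–) has a continuous p-orbital overlap around the ring; 2 ring double bonds (4 π electrons) plus a heteroatom lone pair (2) give 6 π electrons. 6 = 4(1)+2, so it is aromatic (pyrazole).
The 4-membered ring has only sp² ring atoms; a planar conformation would have a fully conjugated π system of 4 electrons. But 4 = 4(1), which is 4n not 4n+2, so it is not aromatic (cyclobutadiene) — cyclobutadiene is antiaromatic and distorts to a rectangle.
The 3-membered ring has a continuous p-orbital overlap around the ring; 1 ring double bond (2 π electrons) plus the carbocation's empty p orbital (0, but keeps the ring conjugated) give 2 π electrons. Since 2 = 4n+2 (n=0), it is aromatic (cyclopropenyl cation).
5 of the 8 rings are aromatic. Total: 5.

5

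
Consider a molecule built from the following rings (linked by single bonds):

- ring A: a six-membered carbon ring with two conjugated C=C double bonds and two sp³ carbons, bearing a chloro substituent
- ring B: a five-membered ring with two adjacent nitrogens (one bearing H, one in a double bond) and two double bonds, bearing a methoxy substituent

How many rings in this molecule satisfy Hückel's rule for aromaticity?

1

Ring A has two sp³ carbons, so it is not fully conjugated — not aromatic (1,3-cyclohexadiene).
Ring B has a continuous p-orbital overlap around the ring; 2 ring double bonds (4 π electrons) plus a heteroatom lone pair (2) give 6 π electrons. 6 = 4(1)+2, so ring B is aromatic (pyrazole).
Aromatic: B. Total: 1.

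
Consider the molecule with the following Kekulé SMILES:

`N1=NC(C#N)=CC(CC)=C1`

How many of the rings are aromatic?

1

The SMILES encodes a six-membered ring with two adjacent nitrogens and three alternating double bonds.
The 6-membered ring with two nitrogens (1,2) is fully conjugated (every ring atom contributes a p orbital); 3 ring double bonds give 6 π electrons. 6 = 4(1)+2, so it is aromatic (pyridazine).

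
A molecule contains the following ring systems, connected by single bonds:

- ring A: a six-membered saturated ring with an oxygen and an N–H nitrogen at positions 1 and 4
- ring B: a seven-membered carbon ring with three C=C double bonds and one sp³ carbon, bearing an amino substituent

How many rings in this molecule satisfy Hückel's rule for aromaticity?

Ring A has only sp³ atoms, so it is not fully conjugated — not aromatic (morpholine).
Ring B has one sp³ carbon, so it is not fully conjugated — not aromatic (cycloheptatriene).
No ring is aromatic. Total: 0.

0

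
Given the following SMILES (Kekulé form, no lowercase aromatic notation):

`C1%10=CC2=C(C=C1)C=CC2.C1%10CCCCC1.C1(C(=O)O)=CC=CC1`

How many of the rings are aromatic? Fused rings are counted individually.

The SMILES encodes a six-membered carbon ring with three alternating C=C double bonds, fused to a five-membered carbon ring containing one C=C double bond and one sp³ carbon; a six-membered saturated carbon ring; a five-membered carbon ring with two conjugated C=C double bonds and one sp³ carbon.
The 6-membered ring has a continuous p-orbital overlap around the ring; 3 ring double bonds give 6 π electrons. Since 6 = 4n+2 (n=1), it is aromatic (benzene ring).
The 5-membered ring has one sp³ carbon, so it is not fully conjugated — not aromatic (cyclopentene ring).
The second 6-membered ring has only sp³ atoms, so it is not fully conjugated — not aromatic (cyclohexane).
The second 5-membered ring has one sp³ carbon, so it is not fully conjugated — not aromatic (cyclopentadiene).
1 of the 4 rings is aromatic. Total: 1.

1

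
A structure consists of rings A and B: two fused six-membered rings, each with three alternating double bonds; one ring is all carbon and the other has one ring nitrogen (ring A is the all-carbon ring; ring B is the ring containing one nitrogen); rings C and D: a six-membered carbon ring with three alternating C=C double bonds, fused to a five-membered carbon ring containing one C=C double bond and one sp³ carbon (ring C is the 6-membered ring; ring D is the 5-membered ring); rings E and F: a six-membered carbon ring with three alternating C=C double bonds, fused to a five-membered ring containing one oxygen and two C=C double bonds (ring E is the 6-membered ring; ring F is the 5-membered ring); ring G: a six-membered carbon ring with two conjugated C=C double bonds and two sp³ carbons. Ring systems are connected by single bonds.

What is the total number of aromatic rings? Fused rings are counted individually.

5

Rings A and B form a fused bicyclic system (with one nitrogen) with 10 sp² atoms and 10 π electrons from ring double bonds. 10 = 4(2)+2, so the system is aromatic and both rings count as aromatic (quinoline).
Ring C is fully conjugated (every ring atom contributes a p orbital); 3 ring double bonds give 6 π electrons. That satisfies 4n+2 with n=1, so ring C is aromatic (benzene ring).
Ring D has one sp³ carbon, so it is not fully conjugated — not aromatic (cyclopentene ring).
Rings E and F form a fused bicyclic system (with one oxygen) with 9 sp² atoms and 10 π electrons from ring double bonds plus a heteroatom lone pair. 10 = 4(2)+2, so the system is aromatic and both rings count as aromatic (benzofuran).
Ring G has two sp³ carbons, so it is not fully conjugated — not aromatic (1,3-cyclohexadiene).
Aromatic: A, B, C, E, F. Total: 5.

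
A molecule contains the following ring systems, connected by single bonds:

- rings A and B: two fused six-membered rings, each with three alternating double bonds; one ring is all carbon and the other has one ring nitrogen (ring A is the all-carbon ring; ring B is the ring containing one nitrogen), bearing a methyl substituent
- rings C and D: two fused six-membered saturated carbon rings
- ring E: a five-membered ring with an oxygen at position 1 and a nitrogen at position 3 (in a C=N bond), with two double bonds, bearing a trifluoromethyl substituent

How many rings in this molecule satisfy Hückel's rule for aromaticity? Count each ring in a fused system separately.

Rings A and B form a fused bicyclic system (with one nitrogen) with 10 sp² atoms and 10 π electrons from ring double bonds. 10 = 4(2)+2, so the system is aromatic and both rings count as aromatic (quinoline).
Ring C has only sp³ atoms, so it is not fully conjugated — not aromatic (cyclohexane ring).
Ring D has only sp³ atoms, so it is not fully conjugated — not aromatic (cyclohexane ring).
Ring E has a continuous p-orbital overlap around the ring; 2 ring double bonds (4 π electrons) plus a heteroatom lone pair (2) give 6 π electrons. That satisfies 4n+2 with n=1, so ring E is aromatic (oxazole).
Aromatic: A, B, E. Total: 3.

3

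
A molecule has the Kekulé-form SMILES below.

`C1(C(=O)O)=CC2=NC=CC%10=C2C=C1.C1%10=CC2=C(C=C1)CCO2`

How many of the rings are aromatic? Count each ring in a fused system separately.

3

The SMILES encodes two fused six-membered rings, each with three alternating double bonds; one ring is all carbon and the other has one ring nitrogen; a six-membered carbon ring with three alternating C=C double bonds, fused to a five-membered ring containing one oxygen and two sp³ carbons.
The fused 6/6-membered bicyclic (with one nitrogen) is a single π system with 10 sp² atoms and 10 π electrons from ring double bonds. 10 = 4(2)+2, so the system is aromatic and both rings count as aromatic (quinoline).
The 6-membered ring is planar and fully conjugated; 3 ring double bonds give 6 π electrons. 6 = 4(1)+2, so it is aromatic (benzene ring).
The 5-membered ring with one oxygen has two sp³ carbons, so it is not fully conjugated — not aromatic (oxolane ring).
3 of the 4 rings are aromatic. Total: 3.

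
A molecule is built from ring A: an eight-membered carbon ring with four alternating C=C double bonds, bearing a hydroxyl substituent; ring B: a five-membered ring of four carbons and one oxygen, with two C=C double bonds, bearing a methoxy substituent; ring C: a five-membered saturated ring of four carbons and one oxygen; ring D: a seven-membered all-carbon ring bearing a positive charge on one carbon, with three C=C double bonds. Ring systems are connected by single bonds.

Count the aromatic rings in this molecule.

Ring A has only sp² ring atoms; a planar conformation would have a fully conjugated π system of 8 electrons. But 8 = 4(2), which is 4n not 4n+2, so ring A is not aromatic (cyclooctatetraene) — cyclooctatetraene distorts into a non-planar tub to avoid antiaromaticity.
Ring B has a continuous p-orbital overlap around the ring; 2 ring double bonds (4 π electrons) plus a heteroatom lone pair (2) give 6 π electrons. That satisfies 4n+2 with n=1, so ring B is aromatic (furan).
Ring C has only sp³ atoms, so it is not fully conjugated — not aromatic (tetrahydrofuran).
Ring D is fully conjugated (every ring atom contributes a p orbital); 3 ring double bonds (6 π electrons) plus the carbocation's empty p orbital (0, but keeps the ring conjugated) give 6 π electrons. 6 = 4(1)+2, so ring D is aromatic (tropylium cation).
Aromatic: B, D. Total: 2.

2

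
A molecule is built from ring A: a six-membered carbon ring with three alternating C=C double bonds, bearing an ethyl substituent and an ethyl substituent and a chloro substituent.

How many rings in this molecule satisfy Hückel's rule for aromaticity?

1

Ring A is planar and fully conjugated; 3 ring double bonds give 6 π electrons. Since 6 = 4n+2 (n=1), ring A is aromatic (benzene).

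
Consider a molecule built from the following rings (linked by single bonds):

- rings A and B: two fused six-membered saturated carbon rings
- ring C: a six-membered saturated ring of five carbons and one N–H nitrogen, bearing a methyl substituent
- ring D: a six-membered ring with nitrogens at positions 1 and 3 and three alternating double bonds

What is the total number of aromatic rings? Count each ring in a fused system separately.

1

Ring A has only sp³ atoms, so it is not fully conjugated — not aromatic (cyclohexane ring).
Ring B has only sp³ atoms, so it is not fully conjugated — not aromatic (cyclohexane ring).
Ring C has only sp³ atoms, so it is not fully conjugated — not aromatic (piperidine).
Ring D is fully conjugated (every ring atom contributes a p orbital); 3 ring double bonds give 6 π electrons. Since 6 = 4n+2 (n=1), ring D is aromatic (pyrimidine).
Aromatic: D. Total: 1.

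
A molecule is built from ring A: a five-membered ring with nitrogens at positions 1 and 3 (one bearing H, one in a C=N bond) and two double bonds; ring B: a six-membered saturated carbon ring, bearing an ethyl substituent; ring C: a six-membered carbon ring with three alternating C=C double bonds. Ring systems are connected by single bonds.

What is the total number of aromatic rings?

Ring A has a continuous p-orbital overlap around the ring; 2 ring double bonds (4 π electrons) plus a heteroatom lone pair (2) give 6 π electrons. That satisfies 4n+2 with n=1, so ring A is aromatic (imidazole).
Ring B has only sp³ atoms, so it is not fully conjugated — not aromatic (cyclohexane).
Ring C is planar and fully conjugated; 3 ring double bonds give 6 π electrons. That satisfies 4n+2 with n=1, so ring C is aromatic (benzene).
Aromatic: A, C. Total: 2.

2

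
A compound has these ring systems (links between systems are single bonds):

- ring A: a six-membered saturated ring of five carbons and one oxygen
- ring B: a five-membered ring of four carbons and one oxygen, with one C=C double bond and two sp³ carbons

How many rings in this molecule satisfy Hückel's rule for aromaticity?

Ring A has only sp³ atoms, so it is not fully conjugated — not aromatic (tetrahydropyran).
Ring B has two sp³ carbons, so it is not fully conjugated — not aromatic (2,3-dihydrofuran).
No ring is aromatic. Total: 0.

0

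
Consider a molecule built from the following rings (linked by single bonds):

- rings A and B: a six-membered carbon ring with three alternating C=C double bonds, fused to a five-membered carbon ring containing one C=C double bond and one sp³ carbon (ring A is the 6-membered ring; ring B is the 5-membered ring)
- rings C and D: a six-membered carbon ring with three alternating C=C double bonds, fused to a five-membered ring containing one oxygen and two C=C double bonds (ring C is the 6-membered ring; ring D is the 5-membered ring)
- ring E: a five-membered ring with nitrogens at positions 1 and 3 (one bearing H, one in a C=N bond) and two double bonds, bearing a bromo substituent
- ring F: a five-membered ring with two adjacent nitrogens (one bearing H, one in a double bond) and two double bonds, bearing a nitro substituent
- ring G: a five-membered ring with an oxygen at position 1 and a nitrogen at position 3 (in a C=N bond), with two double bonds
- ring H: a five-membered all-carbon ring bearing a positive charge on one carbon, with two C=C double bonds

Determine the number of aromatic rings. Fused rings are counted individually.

6

Ring A has a continuous p-orbital overlap around the ring; 3 ring double bonds give 6 π electrons. 6 = 4(1)+2, so ring A is aromatic (benzene ring).
Ring B has one sp³ carbon, so it is not fully conjugated — not aromatic (cyclopentene ring).
Rings C and D form a fused bicyclic system (with one oxygen) with 9 sp² atoms and 10 π electrons from ring double bonds plus a heteroatom lone pair. 10 = 4(2)+2, so the system is aromatic and both rings count as aromatic (benzofuran).
Ring E is planar and fully conjugated; 2 ring double bonds (4 π electrons) plus a heteroatom lone pair (2) give 6 π electrons. That satisfies 4n+2 with n=1, so ring E is aromatic (imidazole).
Ring F is planar and fully conjugated; 2 ring double bonds (4 π electrons) plus a heteroatom lone pair (2) give 6 π electrons. That satisfies 4n+2 with n=1, so ring F is aromatic (pyrazole).
Ring G is fully conjugated (every ring atom contributes a p orbital); 2 ring double bonds (4 π electrons) plus a heteroatom lone pair (2) give 6 π electrons. 6 = 4(1)+2, so ring G is aromatic (oxazole).
Ring H has only sp² ring atoms; a planar conformation would have a fully conjugated π system of 4 electrons. But 4 = 4(1), which is 4n not 4n+2, so ring H is not aromatic (cyclopentadienyl cation).
Aromatic: A, C, D, E, F, G. Total: 6.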